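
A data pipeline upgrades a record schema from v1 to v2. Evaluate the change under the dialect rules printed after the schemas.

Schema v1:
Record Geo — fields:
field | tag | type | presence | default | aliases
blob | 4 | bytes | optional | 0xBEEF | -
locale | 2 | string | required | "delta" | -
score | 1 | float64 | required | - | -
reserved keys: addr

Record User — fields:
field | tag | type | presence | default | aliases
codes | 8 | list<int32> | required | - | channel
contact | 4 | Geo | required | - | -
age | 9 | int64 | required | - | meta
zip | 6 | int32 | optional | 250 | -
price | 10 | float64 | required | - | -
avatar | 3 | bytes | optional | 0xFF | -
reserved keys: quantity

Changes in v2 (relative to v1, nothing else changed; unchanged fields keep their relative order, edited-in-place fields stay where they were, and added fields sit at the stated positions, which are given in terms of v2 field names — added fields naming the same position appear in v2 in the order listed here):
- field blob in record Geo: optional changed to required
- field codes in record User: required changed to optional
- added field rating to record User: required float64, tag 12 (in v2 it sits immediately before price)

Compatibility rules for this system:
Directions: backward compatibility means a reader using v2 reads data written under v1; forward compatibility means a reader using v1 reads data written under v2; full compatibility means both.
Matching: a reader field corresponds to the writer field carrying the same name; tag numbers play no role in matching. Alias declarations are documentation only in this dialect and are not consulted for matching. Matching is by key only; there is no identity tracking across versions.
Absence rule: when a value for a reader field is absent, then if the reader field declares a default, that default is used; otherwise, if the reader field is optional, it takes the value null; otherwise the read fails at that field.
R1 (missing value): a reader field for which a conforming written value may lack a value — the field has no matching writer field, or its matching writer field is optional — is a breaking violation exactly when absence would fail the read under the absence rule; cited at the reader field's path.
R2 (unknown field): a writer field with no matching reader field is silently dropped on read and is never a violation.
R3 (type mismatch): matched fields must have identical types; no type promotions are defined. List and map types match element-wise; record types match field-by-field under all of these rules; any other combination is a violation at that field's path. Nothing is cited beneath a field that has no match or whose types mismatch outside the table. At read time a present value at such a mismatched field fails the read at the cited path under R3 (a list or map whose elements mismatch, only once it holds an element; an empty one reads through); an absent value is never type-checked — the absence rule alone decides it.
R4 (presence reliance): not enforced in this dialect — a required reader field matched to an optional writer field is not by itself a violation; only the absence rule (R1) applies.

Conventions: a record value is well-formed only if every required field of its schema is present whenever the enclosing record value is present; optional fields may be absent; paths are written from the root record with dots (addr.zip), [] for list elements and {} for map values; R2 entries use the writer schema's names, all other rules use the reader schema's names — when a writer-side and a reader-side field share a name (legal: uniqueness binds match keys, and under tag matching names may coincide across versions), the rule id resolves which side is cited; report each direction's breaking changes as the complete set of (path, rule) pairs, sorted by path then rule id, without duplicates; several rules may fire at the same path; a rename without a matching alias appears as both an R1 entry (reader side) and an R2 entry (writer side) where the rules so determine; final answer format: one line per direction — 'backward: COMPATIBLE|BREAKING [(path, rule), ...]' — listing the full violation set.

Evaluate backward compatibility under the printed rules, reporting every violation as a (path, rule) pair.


in User below, arrows point writer -> reader
backward analysis of User with v2 as reader and v1 as writer:
  list<int32> -> list<int32>, writer required: codes aligns to codes
  Geo -> Geo, writer required: contact aligns to contact
  int64 -> int64, writer required: age aligns to age
  int32 -> int32, writer optional: zip aligns to zip
  rating: no writer match
  float64 -> float64, writer required: price aligns to price
  bytes -> bytes, writer optional: avatar aligns to avatar
  bytes -> bytes, writer optional: contact.blob aligns to contact.blob
  string -> string, writer required: contact.locale aligns to contact.locale
  float64 -> float64, writer required: contact.score aligns to contact.score
  violation R1 at rating
  => backward: BREAKING (1)
diffs on User not affecting the asked answer:
  field blob in record Geo: optional changed to required -> no rule fires on it in User's dialect; the asked verdict holds
  field codes in record User: required changed to optional -> fires only in the forward direction of User, which is not asked here

backward: BREAKING [(rating, R1)]


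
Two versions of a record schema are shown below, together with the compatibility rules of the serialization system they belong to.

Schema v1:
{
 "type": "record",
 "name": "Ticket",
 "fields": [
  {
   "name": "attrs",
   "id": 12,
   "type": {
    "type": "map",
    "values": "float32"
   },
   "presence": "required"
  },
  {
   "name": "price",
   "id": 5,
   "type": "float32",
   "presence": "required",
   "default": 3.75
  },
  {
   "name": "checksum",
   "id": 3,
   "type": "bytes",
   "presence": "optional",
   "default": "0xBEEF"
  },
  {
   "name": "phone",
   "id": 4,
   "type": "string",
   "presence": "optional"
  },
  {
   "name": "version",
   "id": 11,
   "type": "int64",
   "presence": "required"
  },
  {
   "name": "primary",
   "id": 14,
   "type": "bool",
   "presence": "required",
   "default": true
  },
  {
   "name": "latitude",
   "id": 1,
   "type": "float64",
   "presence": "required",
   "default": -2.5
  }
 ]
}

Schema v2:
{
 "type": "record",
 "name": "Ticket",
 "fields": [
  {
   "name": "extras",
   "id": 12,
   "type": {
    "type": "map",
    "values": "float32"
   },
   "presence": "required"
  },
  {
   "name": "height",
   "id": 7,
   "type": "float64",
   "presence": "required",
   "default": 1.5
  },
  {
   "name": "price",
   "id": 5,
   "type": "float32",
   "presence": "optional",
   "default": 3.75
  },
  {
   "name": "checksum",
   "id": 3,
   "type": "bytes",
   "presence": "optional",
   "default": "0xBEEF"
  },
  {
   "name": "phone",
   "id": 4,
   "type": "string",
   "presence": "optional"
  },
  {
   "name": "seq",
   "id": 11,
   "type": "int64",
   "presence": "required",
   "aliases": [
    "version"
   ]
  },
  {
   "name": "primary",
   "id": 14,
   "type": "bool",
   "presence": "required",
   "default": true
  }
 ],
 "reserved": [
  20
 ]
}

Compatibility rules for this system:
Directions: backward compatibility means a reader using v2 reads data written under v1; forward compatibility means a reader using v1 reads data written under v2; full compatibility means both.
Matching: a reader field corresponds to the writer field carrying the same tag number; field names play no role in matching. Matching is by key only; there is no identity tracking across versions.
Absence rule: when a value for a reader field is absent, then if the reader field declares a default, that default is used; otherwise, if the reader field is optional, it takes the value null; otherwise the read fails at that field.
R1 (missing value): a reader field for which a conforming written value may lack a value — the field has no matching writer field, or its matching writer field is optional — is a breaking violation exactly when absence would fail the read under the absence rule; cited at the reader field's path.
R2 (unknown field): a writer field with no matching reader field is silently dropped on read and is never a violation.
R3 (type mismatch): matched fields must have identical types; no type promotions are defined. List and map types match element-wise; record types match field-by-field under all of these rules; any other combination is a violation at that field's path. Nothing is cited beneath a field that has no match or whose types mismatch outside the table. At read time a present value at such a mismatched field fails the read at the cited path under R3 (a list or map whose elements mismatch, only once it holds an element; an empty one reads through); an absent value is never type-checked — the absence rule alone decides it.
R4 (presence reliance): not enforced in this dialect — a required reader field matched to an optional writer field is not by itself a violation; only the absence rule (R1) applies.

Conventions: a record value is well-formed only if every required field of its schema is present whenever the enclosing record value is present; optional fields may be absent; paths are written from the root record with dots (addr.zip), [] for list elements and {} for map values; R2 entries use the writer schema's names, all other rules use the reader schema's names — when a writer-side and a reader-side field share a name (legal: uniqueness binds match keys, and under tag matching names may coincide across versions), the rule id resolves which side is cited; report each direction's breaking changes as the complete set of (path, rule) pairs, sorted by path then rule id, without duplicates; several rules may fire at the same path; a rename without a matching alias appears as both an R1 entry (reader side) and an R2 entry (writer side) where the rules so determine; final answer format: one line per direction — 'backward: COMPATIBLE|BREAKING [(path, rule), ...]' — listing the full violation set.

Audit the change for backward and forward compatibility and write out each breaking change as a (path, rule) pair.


each type pair in Ticket: writer, then reader
backward pass over Ticket, reader schema v2, writer schema v1:
  map<string, float32> -> map<string, float32>, writer required: extras aligns to attrs
  height: no writer-side match
  float32 -> float32, writer required: price aligns to price
  bytes -> bytes, writer optional: checksum aligns to checksum
  string -> string, writer optional: phone aligns to phone
  int64 -> int64, writer required: seq aligns to version
  bool -> bool, writer required: primary aligns to primary
  latitude (writer side), unknown to reader
  => no violations; backward on Ticket: COMPATIBLE
forward pass over Ticket, reader schema v1, writer schema v2:
  map<string, float32> -> map<string, float32>, writer required: attrs aligns to extras
  float32 -> float32, writer optional: price aligns to price
  bytes -> bytes, writer optional: checksum aligns to checksum
  string -> string, writer optional: phone aligns to phone
  int64 -> int64, writer required: version aligns to seq
  bool -> bool, writer required: primary aligns to primary
  latitude: no writer-side match
  height (writer side), unknown to reader
  => no violations; forward on Ticket: COMPATIBLE

backward: COMPATIBLE []; forward: COMPATIBLE []


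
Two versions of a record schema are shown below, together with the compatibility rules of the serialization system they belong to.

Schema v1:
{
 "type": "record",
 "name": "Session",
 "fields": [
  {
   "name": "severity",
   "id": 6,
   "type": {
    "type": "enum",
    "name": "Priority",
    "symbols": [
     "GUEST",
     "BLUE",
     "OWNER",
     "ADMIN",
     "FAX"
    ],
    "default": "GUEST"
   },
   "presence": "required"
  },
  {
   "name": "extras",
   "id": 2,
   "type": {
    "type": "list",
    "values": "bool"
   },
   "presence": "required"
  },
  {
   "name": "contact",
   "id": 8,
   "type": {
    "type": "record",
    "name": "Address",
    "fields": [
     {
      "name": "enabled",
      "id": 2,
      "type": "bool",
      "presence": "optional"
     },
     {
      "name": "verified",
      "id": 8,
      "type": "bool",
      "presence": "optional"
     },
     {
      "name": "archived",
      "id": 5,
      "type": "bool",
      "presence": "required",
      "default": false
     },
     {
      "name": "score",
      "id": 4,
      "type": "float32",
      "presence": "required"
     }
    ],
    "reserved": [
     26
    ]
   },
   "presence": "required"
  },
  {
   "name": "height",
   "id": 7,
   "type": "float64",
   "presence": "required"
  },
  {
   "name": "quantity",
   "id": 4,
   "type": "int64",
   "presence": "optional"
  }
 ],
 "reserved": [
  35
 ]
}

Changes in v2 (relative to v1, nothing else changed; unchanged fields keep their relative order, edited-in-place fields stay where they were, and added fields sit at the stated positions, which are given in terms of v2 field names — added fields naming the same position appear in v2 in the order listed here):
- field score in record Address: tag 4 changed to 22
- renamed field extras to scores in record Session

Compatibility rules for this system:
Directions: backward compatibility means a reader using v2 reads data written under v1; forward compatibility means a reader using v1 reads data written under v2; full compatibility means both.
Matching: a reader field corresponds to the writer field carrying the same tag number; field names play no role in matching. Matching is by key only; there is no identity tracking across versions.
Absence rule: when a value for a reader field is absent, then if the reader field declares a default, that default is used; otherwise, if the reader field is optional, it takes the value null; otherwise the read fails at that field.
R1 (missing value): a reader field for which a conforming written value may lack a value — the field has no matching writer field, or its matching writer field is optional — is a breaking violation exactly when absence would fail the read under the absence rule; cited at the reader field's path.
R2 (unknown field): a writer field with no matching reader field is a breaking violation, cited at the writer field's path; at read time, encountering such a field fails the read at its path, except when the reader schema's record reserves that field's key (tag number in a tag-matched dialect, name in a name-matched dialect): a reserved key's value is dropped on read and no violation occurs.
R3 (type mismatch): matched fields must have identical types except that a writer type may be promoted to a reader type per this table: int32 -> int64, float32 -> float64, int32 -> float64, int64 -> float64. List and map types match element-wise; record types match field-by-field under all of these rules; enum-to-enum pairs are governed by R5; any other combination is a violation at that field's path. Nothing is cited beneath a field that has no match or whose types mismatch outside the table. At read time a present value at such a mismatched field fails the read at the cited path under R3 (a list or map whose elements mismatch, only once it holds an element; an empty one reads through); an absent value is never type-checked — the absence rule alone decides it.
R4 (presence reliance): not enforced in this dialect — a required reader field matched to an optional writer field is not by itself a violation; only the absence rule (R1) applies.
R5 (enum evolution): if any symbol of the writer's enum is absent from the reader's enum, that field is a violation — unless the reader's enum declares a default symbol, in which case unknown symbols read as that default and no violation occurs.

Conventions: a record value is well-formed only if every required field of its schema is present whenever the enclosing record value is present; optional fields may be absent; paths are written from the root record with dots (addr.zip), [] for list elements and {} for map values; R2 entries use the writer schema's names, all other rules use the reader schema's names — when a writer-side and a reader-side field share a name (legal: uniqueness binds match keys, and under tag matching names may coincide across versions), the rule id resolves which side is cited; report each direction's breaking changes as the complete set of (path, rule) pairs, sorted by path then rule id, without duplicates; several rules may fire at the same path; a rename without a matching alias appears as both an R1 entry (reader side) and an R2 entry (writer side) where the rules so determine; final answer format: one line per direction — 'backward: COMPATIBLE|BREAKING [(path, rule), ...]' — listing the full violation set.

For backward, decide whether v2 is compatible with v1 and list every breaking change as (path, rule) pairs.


each type pair in Session: writer, then reader
backward for Session (reader v2, writer v1):
  severity: Priority -> Priority, writer required; from severity
  scores: list<bool> -> list<bool>, writer required; from extras
  contact: Address -> Address, writer required; from contact
  height: float64 -> float64, writer required; from height
  quantity: int64 -> int64, writer optional; from quantity
  contact.enabled: bool -> bool, writer optional; from contact.enabled
  contact.verified: bool -> bool, writer optional; from contact.verified
  contact.archived: bool -> bool, writer required; from contact.archived
  no writer field matches reader contact.score
  leftover writer field: contact.score
  breaking: (contact.score, R1)
  breaking: (contact.score, R2)
  => 2 violation(s): backward is BREAKING for Session
remaining Session differences; none change what is asked:
  renamed field extras to scores in record Session -> fires no rule on Session, leaving the asked answer as it is

backward: BREAKING [(contact.score, R1), (contact.score, R2)]


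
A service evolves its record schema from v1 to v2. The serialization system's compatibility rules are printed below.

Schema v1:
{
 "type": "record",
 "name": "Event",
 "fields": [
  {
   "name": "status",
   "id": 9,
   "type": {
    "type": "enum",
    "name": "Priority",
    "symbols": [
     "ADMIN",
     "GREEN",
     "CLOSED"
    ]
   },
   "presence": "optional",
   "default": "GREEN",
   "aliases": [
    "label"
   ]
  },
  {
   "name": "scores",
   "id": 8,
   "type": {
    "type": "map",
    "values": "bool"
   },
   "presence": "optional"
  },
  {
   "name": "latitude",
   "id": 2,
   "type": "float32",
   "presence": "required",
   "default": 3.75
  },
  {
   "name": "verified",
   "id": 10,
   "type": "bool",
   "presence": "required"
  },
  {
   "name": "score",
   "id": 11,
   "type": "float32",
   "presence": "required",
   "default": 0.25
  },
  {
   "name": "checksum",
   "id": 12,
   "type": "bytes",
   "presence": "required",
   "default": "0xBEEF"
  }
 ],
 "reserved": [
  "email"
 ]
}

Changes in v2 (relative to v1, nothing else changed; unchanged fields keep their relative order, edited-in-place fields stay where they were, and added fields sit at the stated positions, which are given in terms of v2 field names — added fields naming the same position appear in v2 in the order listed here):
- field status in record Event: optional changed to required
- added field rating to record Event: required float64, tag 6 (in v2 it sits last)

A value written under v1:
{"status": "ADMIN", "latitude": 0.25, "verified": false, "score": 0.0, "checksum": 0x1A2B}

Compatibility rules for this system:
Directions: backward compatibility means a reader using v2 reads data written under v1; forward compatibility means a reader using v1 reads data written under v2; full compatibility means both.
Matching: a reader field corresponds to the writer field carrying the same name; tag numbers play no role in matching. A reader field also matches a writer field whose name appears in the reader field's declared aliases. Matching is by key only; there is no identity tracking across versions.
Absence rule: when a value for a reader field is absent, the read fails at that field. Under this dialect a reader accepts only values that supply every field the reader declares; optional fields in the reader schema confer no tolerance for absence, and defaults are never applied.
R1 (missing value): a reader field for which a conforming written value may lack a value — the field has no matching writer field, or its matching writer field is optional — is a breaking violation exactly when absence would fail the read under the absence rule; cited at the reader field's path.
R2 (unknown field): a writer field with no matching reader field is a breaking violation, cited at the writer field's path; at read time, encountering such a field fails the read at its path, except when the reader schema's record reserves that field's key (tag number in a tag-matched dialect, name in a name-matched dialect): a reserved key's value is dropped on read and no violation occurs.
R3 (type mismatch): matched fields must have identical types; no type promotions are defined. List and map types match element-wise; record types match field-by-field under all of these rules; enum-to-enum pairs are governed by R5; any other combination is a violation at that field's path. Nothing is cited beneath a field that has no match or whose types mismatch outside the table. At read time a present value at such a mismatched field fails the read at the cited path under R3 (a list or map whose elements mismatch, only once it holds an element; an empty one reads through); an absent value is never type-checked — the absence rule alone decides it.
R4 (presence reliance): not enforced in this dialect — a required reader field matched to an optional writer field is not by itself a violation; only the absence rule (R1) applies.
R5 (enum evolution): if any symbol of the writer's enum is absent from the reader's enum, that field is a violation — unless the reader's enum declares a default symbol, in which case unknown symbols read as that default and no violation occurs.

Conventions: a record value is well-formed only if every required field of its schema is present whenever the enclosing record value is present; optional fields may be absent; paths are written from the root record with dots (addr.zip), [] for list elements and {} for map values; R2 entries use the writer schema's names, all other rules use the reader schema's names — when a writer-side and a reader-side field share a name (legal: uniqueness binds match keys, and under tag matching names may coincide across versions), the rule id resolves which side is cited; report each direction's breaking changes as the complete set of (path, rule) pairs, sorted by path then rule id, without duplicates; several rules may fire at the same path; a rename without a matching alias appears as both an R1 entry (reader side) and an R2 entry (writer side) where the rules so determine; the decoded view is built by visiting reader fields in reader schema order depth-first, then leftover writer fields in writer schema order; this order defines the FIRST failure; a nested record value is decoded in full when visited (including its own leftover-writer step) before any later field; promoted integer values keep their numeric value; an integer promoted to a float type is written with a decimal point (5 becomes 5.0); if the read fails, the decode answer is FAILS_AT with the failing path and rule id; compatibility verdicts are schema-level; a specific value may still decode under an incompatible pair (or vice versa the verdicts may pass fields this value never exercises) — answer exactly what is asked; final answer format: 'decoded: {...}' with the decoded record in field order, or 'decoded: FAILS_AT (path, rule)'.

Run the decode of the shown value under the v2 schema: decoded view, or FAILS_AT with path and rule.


decoded: FAILS_AT (scores, R1)

arrows below run writer -> reader for Event
decode walk for Event under reader schema v2:
  status := "ADMIN"
  read fails at scores under R1 (no fill)
  => FAILS_AT (scores, R1)
ruling out the remaining Event differences:
  field status in record Event: optional changed to required -> affects the rule determinations only; this particular Event value decodes identically
  added field rating to record Event: required float64, tag 6 (in v2 it sits last) -> affects the rule determinations only; this particular Event value decodes identically


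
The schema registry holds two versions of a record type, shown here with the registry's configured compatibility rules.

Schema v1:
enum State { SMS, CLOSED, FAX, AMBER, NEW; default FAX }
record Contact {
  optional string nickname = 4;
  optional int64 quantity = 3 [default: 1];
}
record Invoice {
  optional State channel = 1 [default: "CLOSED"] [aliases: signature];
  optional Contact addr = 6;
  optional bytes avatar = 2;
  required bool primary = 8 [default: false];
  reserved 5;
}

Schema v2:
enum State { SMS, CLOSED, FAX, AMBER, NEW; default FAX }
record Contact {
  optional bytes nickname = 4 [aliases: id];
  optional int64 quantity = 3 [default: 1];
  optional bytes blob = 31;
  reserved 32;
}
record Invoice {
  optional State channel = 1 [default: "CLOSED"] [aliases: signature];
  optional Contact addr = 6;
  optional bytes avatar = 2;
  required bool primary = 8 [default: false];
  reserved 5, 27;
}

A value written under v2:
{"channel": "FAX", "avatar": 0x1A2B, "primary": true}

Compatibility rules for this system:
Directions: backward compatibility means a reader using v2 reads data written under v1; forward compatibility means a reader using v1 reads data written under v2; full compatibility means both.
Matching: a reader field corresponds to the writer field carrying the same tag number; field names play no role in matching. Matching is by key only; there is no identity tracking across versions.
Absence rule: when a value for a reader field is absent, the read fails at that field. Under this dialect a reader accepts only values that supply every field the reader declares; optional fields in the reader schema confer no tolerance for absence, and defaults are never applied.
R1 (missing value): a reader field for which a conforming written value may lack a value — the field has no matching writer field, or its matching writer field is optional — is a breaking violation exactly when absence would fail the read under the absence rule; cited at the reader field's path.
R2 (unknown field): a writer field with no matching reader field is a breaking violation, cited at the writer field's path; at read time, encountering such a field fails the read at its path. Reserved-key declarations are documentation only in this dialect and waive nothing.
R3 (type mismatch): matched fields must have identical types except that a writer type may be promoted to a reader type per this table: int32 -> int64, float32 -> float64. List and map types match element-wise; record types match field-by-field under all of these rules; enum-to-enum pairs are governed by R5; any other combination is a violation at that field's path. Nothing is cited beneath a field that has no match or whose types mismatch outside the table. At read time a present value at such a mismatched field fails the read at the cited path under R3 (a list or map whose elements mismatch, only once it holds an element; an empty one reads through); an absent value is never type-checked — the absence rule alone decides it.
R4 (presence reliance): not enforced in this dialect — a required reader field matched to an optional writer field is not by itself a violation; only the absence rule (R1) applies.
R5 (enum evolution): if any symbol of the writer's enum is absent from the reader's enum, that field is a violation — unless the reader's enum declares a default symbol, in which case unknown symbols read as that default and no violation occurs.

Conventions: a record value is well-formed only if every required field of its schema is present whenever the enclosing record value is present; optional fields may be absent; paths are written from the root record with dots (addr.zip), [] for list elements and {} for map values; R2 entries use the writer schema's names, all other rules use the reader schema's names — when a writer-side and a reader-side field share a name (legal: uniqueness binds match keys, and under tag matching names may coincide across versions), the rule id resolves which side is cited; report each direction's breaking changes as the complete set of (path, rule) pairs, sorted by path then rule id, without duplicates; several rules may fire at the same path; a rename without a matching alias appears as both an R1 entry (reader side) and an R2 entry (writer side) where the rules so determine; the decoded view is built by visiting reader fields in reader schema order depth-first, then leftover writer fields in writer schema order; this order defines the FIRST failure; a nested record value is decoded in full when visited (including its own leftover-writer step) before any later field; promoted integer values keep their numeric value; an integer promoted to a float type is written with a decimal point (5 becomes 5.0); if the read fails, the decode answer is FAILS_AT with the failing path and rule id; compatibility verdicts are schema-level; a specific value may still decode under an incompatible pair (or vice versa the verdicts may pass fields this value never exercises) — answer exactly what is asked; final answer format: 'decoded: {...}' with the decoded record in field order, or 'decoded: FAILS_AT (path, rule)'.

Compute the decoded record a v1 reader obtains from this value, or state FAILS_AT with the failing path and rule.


decoded: FAILS_AT (addr, R1)

the writer's type comes first in each Invoice pair
decode walk for Invoice under reader schema v1:
  channel := "FAX"
  read fails at addr under R1 (no fill)
  => FAILS_AT (addr, R1)
ruling out the remaining Invoice differences:
  field nickname in record Contact: type string changed to bytes -> schema-level compatibility only; this Invoice value's decode is unchanged
  added field blob to record Contact: optional bytes, tag 31 (in v2 it sits last) -> schema-level compatibility only; this Invoice value's decode is unchanged


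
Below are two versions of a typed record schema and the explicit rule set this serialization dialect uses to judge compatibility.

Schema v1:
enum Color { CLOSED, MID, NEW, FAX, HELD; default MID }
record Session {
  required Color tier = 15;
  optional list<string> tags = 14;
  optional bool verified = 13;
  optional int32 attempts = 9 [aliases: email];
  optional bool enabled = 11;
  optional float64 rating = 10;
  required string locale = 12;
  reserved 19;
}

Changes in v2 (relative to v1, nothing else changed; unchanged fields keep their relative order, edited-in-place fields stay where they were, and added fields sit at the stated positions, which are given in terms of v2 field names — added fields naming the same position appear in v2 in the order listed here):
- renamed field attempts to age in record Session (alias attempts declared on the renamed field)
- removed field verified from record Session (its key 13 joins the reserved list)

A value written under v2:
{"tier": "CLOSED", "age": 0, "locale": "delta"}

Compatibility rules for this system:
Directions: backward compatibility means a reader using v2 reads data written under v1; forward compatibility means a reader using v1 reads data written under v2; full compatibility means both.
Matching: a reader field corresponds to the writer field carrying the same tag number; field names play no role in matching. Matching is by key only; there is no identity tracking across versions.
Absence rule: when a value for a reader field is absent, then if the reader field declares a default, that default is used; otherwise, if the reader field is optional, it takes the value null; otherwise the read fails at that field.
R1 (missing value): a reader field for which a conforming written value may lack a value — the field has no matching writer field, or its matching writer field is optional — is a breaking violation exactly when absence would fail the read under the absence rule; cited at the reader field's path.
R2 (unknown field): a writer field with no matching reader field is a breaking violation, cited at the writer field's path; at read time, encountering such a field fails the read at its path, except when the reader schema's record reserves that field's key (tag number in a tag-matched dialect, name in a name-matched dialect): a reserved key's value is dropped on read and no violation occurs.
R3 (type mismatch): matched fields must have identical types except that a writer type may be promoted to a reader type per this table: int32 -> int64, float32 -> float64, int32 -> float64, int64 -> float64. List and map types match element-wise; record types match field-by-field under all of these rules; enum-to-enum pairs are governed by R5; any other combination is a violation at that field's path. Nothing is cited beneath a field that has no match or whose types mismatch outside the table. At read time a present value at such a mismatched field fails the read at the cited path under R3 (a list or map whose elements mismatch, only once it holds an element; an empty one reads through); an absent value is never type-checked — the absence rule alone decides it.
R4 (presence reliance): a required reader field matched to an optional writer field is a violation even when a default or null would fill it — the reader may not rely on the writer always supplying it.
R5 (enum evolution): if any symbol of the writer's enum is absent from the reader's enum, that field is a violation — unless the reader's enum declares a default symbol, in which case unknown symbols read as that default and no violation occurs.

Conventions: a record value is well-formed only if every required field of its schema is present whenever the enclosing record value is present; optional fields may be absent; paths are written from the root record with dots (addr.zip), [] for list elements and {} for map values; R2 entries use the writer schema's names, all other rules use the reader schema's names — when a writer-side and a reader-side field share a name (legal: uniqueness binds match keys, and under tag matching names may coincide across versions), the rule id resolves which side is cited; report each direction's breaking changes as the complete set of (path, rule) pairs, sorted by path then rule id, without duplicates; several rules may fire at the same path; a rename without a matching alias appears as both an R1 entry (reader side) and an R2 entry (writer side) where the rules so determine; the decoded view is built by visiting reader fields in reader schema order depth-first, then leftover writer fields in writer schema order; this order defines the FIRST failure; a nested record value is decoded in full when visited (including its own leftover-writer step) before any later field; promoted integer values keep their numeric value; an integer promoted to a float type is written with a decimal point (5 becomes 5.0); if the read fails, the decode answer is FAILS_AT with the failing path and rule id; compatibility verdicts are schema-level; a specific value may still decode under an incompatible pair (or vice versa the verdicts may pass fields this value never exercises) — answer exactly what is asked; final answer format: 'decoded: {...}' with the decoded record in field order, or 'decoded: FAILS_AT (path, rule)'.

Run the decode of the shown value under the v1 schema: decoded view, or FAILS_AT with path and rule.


the writer's type comes first in each Session pair
migrating the Session value to v1:
  tier := "CLOSED"
  tags := null (missing; optional => null)
  verified := null (missing; optional => null)
  attempts := 0 (from writer age)
  enabled := null (missing; optional => null)
  rating := null (missing; optional => null)
  locale := "delta"
  => decoded: {"tier": "CLOSED", "tags": null, "verified": null, "attempts": 0, "enabled": null, "rating": null, "locale": "delta"}
remaining Session differences; none change what is asked:
  renamed field attempts to age in record Session (alias attempts declared on the renamed field) -> inert under this dialect — no rule fires on Session and the result does not move
  removed field verified from record Session (its key 13 joins the reserved list) -> inert under this dialect — no rule fires on Session and the result does not move

decoded: {"tier": "CLOSED", "tags": null, "verified": null, "attempts": 0, "enabled": null, "rating": null, "locale": "delta"}


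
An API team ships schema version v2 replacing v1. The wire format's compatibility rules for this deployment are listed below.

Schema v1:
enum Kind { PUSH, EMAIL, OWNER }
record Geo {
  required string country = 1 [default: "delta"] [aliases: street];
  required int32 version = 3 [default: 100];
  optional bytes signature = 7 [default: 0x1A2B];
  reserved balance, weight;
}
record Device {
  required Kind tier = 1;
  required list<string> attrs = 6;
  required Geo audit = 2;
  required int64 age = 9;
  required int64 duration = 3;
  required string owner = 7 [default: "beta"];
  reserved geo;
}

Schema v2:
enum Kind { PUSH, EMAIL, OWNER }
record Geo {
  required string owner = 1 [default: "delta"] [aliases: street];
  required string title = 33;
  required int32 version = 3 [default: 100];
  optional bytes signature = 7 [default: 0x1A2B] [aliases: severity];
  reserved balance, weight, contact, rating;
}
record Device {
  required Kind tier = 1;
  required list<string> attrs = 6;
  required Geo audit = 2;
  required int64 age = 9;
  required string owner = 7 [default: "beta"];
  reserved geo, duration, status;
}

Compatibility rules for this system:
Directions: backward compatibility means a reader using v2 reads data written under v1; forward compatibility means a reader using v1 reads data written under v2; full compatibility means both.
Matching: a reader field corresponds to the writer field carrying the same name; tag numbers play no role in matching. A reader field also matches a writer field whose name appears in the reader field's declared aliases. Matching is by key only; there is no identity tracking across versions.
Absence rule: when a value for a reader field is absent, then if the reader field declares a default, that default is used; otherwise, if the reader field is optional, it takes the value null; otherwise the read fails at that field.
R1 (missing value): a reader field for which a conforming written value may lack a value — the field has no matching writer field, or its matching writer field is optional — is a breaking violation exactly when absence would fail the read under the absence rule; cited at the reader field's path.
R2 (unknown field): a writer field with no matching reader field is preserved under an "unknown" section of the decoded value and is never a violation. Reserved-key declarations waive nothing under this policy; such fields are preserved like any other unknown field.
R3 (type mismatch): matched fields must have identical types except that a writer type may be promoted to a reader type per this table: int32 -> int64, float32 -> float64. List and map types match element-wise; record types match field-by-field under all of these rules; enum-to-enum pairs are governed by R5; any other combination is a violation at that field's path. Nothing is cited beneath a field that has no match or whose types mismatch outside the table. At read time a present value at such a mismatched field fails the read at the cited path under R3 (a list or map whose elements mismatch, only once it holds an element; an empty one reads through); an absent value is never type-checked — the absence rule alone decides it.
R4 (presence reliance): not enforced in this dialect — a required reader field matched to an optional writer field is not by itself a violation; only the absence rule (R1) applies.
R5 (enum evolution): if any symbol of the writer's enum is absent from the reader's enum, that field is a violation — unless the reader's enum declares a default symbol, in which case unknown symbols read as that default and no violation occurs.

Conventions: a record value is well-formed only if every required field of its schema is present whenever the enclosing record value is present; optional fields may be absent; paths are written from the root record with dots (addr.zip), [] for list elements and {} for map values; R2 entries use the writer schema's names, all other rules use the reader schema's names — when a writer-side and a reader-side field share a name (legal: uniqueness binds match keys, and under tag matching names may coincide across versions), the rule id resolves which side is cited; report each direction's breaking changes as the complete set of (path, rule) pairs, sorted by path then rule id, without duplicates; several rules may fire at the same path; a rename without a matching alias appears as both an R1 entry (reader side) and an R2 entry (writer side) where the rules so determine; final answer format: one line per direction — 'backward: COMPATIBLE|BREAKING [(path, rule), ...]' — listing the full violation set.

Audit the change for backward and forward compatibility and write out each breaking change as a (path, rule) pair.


arrows below run writer -> reader for Device
checking backward for Device: reader v2 against writer v1:
  Kind -> Kind, writer required: tier aligns to tier
  list<string> -> list<string>, writer required: attrs aligns to attrs
  Geo -> Geo, writer required: audit aligns to audit
  int64 -> int64, writer required: age aligns to age
  string -> string, writer required: owner aligns to owner
  writer duration: unknown to reader
  audit.owner has no writer counterpart
  audit.title has no writer counterpart
  int32 -> int32, writer required: audit.version aligns to audit.version
  bytes -> bytes, writer optional: audit.signature aligns to audit.signature
  writer audit.country: unknown to reader
  R1 fires at audit.title
  => backward verdict for Device: BREAKING, 1 violation(s)
checking forward for Device: reader v1 against writer v2:
  Kind -> Kind, writer required: tier aligns to tier
  list<string> -> list<string>, writer required: attrs aligns to attrs
  Geo -> Geo, writer required: audit aligns to audit
  int64 -> int64, writer required: age aligns to age
  duration has no writer counterpart
  string -> string, writer required: owner aligns to owner
  audit.country has no writer counterpart
  int32 -> int32, writer required: audit.version aligns to audit.version
  bytes -> bytes, writer optional: audit.signature aligns to audit.signature
  writer audit.owner: unknown to reader
  writer audit.title: unknown to reader
  R1 fires at duration
  => forward verdict for Device: BREAKING, 1 violation(s)

backward: BREAKING [(audit.title, R1)]; forward: BREAKING [(duration, R1)]
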